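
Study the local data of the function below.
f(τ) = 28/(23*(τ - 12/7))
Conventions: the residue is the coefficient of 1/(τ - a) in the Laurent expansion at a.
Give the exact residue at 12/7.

The residue is 28/23.

At the order-1 pole 12/7 set g(τ) = (τ - (12/7))*f(τ) = 28/23.
Simple pole: residue = g(a) at a = 12/7, which is 28/23.


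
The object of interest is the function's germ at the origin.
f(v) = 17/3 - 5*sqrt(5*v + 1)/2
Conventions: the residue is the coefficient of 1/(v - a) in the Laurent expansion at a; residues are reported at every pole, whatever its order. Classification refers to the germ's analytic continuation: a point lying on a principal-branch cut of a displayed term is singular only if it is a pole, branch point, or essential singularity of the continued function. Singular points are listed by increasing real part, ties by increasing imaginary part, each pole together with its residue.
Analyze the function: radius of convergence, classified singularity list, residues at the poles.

Radius of convergence at 0: 1/5.
At -1/5: an algebraic (square-root) branch point.

Branch term (-5/2)*sqrt(1 - v/(-1/5)): its argument vanishes at v = -1/5, a square-root branch point, modulus 1/5.
The radius of convergence is the smallest modulus among the singular points: 1/5.


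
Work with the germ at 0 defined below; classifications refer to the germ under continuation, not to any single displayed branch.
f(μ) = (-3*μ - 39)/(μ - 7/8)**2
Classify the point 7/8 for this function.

The denominator factor μ - 7/8 vanishes at 7/8 and appears to the power 2; the numerator there equals -333/8, nonzero, and no other factor vanishes.
Hence a pole whose order is the multiplicity, 2.

The point is a pole of order 2.


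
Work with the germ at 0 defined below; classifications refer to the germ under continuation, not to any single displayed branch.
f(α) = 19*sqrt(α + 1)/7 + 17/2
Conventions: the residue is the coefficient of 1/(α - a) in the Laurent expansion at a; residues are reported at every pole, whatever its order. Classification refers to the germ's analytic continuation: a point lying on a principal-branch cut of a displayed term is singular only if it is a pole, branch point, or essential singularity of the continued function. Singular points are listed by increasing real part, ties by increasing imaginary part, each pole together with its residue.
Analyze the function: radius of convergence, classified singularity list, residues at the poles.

Radius of convergence at 0: 1.
At -1: an algebraic (square-root) branch point.

Branch term (19/7)*sqrt(1 - α/(-1)): its argument vanishes at α = -1, a square-root branch point, modulus 1.
The radius of convergence is the smallest modulus among the singular points: 1.


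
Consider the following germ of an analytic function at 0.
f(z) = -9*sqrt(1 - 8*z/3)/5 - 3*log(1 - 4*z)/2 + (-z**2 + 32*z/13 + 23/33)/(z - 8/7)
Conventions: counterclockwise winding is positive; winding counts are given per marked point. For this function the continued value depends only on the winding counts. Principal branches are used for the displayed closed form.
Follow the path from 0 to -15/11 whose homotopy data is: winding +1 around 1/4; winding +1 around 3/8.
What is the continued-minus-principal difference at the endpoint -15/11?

Continued minus principal equals ((18/55)*sqrt(561)) - ((3)*pi)*i.

The rational part is single-valued and drops out of the difference; each branch term changes only by its own monodromy.
(-9/5)*sqrt(1 - z/(3/8)): winding +1 is odd, the square root flips sign, contributing -2*(-9/5)*sqrt(1 - (-15/11)/(3/8)) = -2*(-9/5)*sqrt(51/11) = (18/55)*sqrt(561).
(-3/2)*log(1 - z/(1/4)): each positive loop around 1/4 adds 2*pi*i to the log, so winding +1 contributes (-3/2)*(1)*2*pi*i = -(3)*pi*i.
Summing the contributions at z = -15/11 gives ((18/55)*sqrt(561)) - ((3)*pi)*i.


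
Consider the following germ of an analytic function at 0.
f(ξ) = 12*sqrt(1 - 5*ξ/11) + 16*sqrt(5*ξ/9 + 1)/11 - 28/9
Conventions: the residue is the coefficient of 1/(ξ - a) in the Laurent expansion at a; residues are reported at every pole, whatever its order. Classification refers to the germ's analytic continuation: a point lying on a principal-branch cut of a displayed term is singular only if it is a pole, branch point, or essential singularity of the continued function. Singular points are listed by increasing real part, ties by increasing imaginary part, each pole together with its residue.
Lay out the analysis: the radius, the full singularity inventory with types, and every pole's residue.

Radius of convergence at 0: 9/5.
At -9/5: an algebraic (square-root) branch point.
At 11/5: an algebraic (square-root) branch point.

Branch term (16/11)*sqrt(1 - ξ/(-9/5)): its argument vanishes at ξ = -9/5, a square-root branch point, modulus 9/5.
Branch term (12)*sqrt(1 - ξ/(11/5)): its argument vanishes at ξ = 11/5, a square-root branch point, modulus 11/5.
The radius of convergence is the smallest modulus among the singular points: 9/5.
List the singular points by increasing real part (a conjugate pair: the negative imaginary part first).


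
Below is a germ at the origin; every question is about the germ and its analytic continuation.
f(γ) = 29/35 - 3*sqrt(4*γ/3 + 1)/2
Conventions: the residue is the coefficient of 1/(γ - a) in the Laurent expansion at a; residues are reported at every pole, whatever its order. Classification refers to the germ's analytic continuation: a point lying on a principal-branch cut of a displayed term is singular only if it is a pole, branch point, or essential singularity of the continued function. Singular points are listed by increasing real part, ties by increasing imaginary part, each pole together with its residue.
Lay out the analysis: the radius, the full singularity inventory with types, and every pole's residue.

Branch term (-3/2)*sqrt(1 - γ/(-3/4)): its argument vanishes at γ = -3/4, a square-root branch point, modulus 3/4.
The radius of convergence is the smallest modulus among the singular points: 3/4.

Radius of convergence at 0: 3/4.
At -3/4: an algebraic (square-root) branch point.


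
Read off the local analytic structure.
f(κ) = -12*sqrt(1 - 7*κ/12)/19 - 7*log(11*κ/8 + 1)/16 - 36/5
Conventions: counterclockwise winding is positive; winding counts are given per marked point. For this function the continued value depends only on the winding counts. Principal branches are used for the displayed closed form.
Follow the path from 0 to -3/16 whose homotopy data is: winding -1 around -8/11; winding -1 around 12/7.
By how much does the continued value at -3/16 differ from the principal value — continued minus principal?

Continued minus principal equals ((3/19)*sqrt(71)) + ((7/8)*pi)*i.

The rational part is single-valued and drops out of the difference; each branch term changes only by its own monodromy.
(-12/19)*sqrt(1 - κ/(12/7)): winding -1 is odd, the square root flips sign, contributing -2*(-12/19)*sqrt(1 - (-3/16)/(12/7)) = -2*(-12/19)*sqrt(71/64) = (3/19)*sqrt(71).
(-7/16)*log(1 - κ/(-8/11)): each positive loop around -8/11 adds 2*pi*i to the log, so winding -1 contributes (-7/16)*(-1)*2*pi*i = (7/8)*pi*i.
Summing the contributions at κ = -3/16 gives ((3/19)*sqrt(71)) + ((7/8)*pi)*i.


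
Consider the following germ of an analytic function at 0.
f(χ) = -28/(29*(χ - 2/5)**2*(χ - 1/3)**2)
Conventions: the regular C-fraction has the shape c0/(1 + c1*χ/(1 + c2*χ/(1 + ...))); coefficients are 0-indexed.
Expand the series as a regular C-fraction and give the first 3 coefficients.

Taylor coefficients (expand at 0): a_0 = -1575/29, a_1 = -17325/29, a_2 = -477225/116.
c0 = a_0 = -1575/29. Peel one level at a time: if S = 1 + c*χ/S' with S'(0) = 1, then c is the χ-coefficient of S and S' = c*χ/(S - 1).
S_1 = c0/f = 1 + (-11)*χ + (181/4)*χ^2 + ...; c1 = -11.
S_2 = c1*χ/(S_1 - 1) = 1 + (181/44)*χ + ...; c2 = 181/44.

The regular C-fraction coefficients are [-1575/29, -11, 181/44].


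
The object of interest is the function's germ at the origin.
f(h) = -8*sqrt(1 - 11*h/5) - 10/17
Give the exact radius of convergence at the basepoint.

Branch term (-8)*sqrt(1 - h/(5/11)): its argument vanishes at h = 5/11, a square-root branch point, modulus 5/11.
The radius of convergence is the smallest modulus among the singular points: 5/11.

The radius of convergence is 5/11.


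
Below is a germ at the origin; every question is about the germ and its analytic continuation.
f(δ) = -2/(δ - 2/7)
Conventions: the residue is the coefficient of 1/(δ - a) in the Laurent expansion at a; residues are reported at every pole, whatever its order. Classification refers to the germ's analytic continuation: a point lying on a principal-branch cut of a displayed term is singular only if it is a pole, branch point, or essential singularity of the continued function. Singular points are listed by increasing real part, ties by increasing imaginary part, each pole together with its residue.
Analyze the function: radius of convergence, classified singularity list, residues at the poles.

Radius of convergence at 0: 2/7.
At 2/7: a pole of order 1; residue -2.

Denominator factor (δ - 2/7): pole of order 1 at 2/7, modulus 2/7.
The radius of convergence is the smallest modulus among the singular points: 2/7.
At the order-1 pole 2/7 set g(δ) = (δ - (2/7))*f(δ) = -2.
Simple pole: residue = g(a) at a = 2/7, which is -2.


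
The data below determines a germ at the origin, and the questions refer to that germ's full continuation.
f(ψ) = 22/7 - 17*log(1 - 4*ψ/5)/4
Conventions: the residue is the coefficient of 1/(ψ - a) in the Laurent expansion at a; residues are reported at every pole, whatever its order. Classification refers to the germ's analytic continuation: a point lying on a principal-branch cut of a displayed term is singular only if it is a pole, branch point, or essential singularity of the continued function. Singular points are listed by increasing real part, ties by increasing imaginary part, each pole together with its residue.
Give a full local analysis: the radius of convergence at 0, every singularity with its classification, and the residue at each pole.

Radius of convergence at 0: 5/4.
At 5/4: a logarithmic branch point.

Branch term (-17/4)*log(1 - ψ/(5/4)): its argument vanishes at ψ = 5/4, a logarithmic branch point, modulus 5/4.
The radius of convergence is the smallest modulus among the singular points: 5/4.


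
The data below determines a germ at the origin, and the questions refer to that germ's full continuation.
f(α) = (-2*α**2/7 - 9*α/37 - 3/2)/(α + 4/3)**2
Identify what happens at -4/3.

The point is a pole of order 2.

The denominator factor α + 4/3 vanishes at -4/3 and appears to the power 2; the numerator there equals -7849/4662, nonzero, and no other factor vanishes.
Hence a pole whose order is the multiplicity, 2.


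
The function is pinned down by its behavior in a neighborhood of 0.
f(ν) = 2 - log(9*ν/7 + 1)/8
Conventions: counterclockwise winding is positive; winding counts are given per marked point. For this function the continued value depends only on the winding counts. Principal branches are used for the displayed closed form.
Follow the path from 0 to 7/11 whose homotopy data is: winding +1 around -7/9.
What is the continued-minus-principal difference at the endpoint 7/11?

Continued minus principal equals -(1/4)*pi*i.

The rational part is single-valued and drops out of the difference; each branch term changes only by its own monodromy.
(-1/8)*log(1 - ν/(-7/9)): each positive loop around -7/9 adds 2*pi*i to the log, so winding +1 contributes (-1/8)*(1)*2*pi*i = -(1/4)*pi*i.
Summing the contributions at ν = 7/11 gives -(1/4)*pi*i.


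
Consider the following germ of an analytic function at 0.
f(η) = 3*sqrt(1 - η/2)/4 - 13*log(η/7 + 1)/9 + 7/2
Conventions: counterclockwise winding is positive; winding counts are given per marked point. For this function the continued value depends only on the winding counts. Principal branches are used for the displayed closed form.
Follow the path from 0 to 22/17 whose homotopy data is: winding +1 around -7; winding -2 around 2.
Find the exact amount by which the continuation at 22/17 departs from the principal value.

The rational part is single-valued and drops out of the difference; each branch term changes only by its own monodromy.
(3/4)*sqrt(1 - η/(2)): winding -2 is even, the square root returns to the same sheet, contribution 0.
(-13/9)*log(1 - η/(-7)): each positive loop around -7 adds 2*pi*i to the log, so winding +1 contributes (-13/9)*(1)*2*pi*i = -(26/9)*pi*i.
Summing the contributions at η = 22/17 gives -(26/9)*pi*i.

Continued minus principal equals -(26/9)*pi*i.


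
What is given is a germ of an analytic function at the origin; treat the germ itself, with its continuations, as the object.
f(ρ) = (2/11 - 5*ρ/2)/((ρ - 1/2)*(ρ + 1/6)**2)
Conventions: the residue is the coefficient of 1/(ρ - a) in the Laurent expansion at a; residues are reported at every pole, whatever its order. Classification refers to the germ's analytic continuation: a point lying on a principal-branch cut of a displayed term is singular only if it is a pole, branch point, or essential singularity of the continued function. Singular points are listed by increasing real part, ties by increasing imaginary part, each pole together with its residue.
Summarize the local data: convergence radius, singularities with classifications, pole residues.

Denominator factor (ρ - 1/2): pole of order 1 at 1/2, modulus 1/2.
Denominator factor (ρ + 1/6)^2: pole of order 2 at -1/6, modulus 1/6.
The radius of convergence is the smallest modulus among the singular points: 1/6.
At the order-2 pole -1/6 set g(ρ) = (ρ - (-1/6))^2*f(ρ) = (2/11 - 5*ρ/2)/(ρ - 1/2).
Order-2 pole: residue = g'(a); g'(-1/6) = 423/176, so the residue is 423/176.
At the order-1 pole 1/2 set g(ρ) = (ρ - (1/2))*f(ρ) = (2/11 - 5*ρ/2)/(ρ + 1/6)**2.
Simple pole: residue = g(a) at a = 1/2, which is -423/176.
List the singular points by increasing real part (a conjugate pair: the negative imaginary part first).

Radius of convergence at 0: 1/6.
At -1/6: a pole of order 2; residue 423/176.
At 1/2: a pole of order 1; residue -423/176.


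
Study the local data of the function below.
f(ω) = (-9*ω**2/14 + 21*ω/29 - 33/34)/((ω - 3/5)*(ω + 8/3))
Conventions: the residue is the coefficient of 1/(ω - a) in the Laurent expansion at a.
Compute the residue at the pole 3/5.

The residue is -198657/845495.

At the order-1 pole 3/5 set g(ω) = (ω - (3/5))*f(ω) = (-9*ω**2/14 + 21*ω/29 - 33/34)/(ω + 8/3).
Simple pole: residue = g(a) at a = 3/5, which is -198657/845495.


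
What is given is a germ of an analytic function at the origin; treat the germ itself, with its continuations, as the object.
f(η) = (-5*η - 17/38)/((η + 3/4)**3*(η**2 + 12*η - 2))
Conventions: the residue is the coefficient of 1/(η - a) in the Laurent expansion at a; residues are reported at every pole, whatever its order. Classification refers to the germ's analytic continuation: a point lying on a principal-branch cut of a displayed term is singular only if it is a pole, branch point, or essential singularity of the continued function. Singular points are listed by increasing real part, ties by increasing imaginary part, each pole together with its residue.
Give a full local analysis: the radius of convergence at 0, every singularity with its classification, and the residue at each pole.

Radius of convergence at 0: -6 + sqrt(38).
At -6 - sqrt(38): a pole of order 1; residue -5812768/88491797 + (18814280/1681344143)*sqrt(38).
At -3/4: a pole of order 3; residue 11625536/88491797.
At -6 + sqrt(38): a pole of order 1; residue -5812768/88491797 - (18814280/1681344143)*sqrt(38).

Denominator factor (η + 3/4)^3: pole of order 3 at -3/4, modulus 3/4.
Denominator factor (η**2 + 12*η - 2): discriminant 152, real irrational roots -6 + sqrt(38) and -6 - sqrt(38); poles of order 1, moduli -6 + sqrt(38) and 6 + sqrt(38).
The radius of convergence is the smallest modulus among the singular points: -6 + sqrt(38).
The factor η**2 + 12*η - 2 splits as (η - a)(η - a') with a = -6 - sqrt(38), a' = -6 + sqrt(38). At the order-1 pole a set g(η) = (η - a)*f(η) = [(-5*η - 17/38)/(η + 3/4)**3] / (η - a').
Simple pole: residue = g(a) at a = -6 - sqrt(38), which is -5812768/88491797 + (18814280/1681344143)*sqrt(38).
At the order-3 pole -3/4 set g(η) = (η - (-3/4))^3*f(η) = (-5*η - 17/38)/(η**2 + 12*η - 2).
Order-3 pole: residue = g''(a)/2; g''(-3/4) = 23251072/88491797, so the residue is 11625536/88491797.
The factor η**2 + 12*η - 2 splits as (η - a)(η - a') with a = -6 + sqrt(38), a' = -6 - sqrt(38). At the order-1 pole a set g(η) = (η - a)*f(η) = [(-5*η - 17/38)/(η + 3/4)**3] / (η - a').
Simple pole: residue = g(a) at a = -6 + sqrt(38), which is -5812768/88491797 - (18814280/1681344143)*sqrt(38).
List the singular points by increasing real part (a conjugate pair: the negative imaginary part first).


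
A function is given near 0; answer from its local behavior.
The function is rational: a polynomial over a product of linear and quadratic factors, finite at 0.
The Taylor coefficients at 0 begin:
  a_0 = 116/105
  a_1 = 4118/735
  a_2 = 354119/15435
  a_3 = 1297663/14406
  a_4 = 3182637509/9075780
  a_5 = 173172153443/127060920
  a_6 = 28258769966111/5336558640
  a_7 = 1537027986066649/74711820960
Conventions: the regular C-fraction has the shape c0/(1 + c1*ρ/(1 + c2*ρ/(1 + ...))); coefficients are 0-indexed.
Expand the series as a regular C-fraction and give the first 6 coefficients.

Taylor coefficients (read off): a_0 = 116/105, a_1 = 4118/735, a_2 = 354119/15435, a_3 = 1297663/14406, a_4 = 3182637509/9075780, a_5 = 173172153443/127060920.
c0 = a_0 = 116/105. Peel one level at a time: if S = 1 + c*ρ/S' with S'(0) = 1, then c is the ρ-coefficient of S and S' = c*ρ/(S - 1).
S_1 = c0/f = 1 + (-71/14)*ρ + (104/21)*ρ^2 + ...; c1 = -71/14.
S_2 = c1*ρ/(S_1 - 1) = 1 + (208/213)*ρ + (31336/45369)*ρ^2 + ...; c2 = 208/213.
S_3 = c2*ρ/(S_2 - 1) = 1 + (-3917/5538)*ρ + (49/676)*ρ^2 + ...; c3 = -3917/5538.
S_4 = c3*ρ/(S_3 - 1) = 1 + (10437/101842)*ρ + (584472/15342889)*ρ^2 + ...; c4 = 10437/101842.
S_5 = c4*ρ/(S_4 - 1) = 1 + (-1456/3917)*ρ + ...; c5 = -1456/3917.

The regular C-fraction coefficients are [116/105, -71/14, 208/213, -3917/5538, 10437/101842, -1456/3917].


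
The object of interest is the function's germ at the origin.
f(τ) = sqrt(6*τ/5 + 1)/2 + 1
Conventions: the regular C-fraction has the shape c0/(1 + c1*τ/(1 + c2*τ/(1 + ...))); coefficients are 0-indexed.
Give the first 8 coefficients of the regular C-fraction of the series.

Taylor coefficients (expand at 0): a_0 = 3/2, a_1 = 3/10, a_2 = -9/100, a_3 = 27/500, a_4 = -81/2000, a_5 = 1701/50000, a_6 = -15309/500000, a_7 = 72171/2500000.
c0 = a_0 = 3/2. Peel one level at a time: if S = 1 + c*τ/S' with S'(0) = 1, then c is the τ-coefficient of S and S' = c*τ/(S - 1).
S_1 = c0/f = 1 + (-1/5)*τ + (1/10)*τ^2 + ...; c1 = -1/5.
S_2 = c1*τ/(S_1 - 1) = 1 + (1/2)*τ + (-9/100)*τ^2 + ...; c2 = 1/2.
S_3 = c2*τ/(S_2 - 1) = 1 + (9/50)*τ + (-189/2500)*τ^2 + ...; c3 = 9/50.
S_4 = c3*τ/(S_3 - 1) = 1 + (21/50)*τ + (-9/100)*τ^2 + ...; c4 = 21/50.
S_5 = c4*τ/(S_4 - 1) = 1 + (3/14)*τ + (-81/980)*τ^2 + ...; c5 = 3/14.
S_6 = c5*τ/(S_5 - 1) = 1 + (27/70)*τ + (-9/100)*τ^2 + ...; c6 = 27/70.
S_7 = c6*τ/(S_6 - 1) = 1 + (7/30)*τ + ...; c7 = 7/30.

The regular C-fraction coefficients are [3/2, -1/5, 1/2, 9/50, 21/50, 3/14, 27/70, 7/30].


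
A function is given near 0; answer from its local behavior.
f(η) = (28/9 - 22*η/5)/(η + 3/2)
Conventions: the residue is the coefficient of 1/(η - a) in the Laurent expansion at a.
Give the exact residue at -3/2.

At the order-1 pole -3/2 set g(η) = (η - (-3/2))*f(η) = 28/9 - 22*η/5.
Simple pole: residue = g(a) at a = -3/2, which is 437/45.

The residue is 437/45.


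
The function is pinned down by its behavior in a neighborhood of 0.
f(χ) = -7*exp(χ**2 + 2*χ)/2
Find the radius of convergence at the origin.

The factor exp(χ**2 + 2*χ) is entire and contributes no finite singular point.
The polynomial part has no poles.
No finite singular points: the Taylor series at 0 converges everywhere.

The radius of convergence is infinite.


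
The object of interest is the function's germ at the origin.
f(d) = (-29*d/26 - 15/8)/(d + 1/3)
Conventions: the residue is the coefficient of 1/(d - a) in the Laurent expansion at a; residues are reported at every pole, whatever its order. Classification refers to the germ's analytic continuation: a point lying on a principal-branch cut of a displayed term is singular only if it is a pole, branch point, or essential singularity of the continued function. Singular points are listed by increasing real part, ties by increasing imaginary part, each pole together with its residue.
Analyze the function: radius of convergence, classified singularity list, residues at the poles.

Radius of convergence at 0: 1/3.
At -1/3: a pole of order 1; residue -469/312.

Denominator factor (d + 1/3): pole of order 1 at -1/3, modulus 1/3.
The radius of convergence is the smallest modulus among the singular points: 1/3.
At the order-1 pole -1/3 set g(d) = (d - (-1/3))*f(d) = -29*d/26 - 15/8.
Simple pole: residue = g(a) at a = -1/3, which is -469/312.


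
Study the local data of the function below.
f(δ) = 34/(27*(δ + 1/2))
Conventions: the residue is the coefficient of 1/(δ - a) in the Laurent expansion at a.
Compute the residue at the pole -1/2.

At the order-1 pole -1/2 set g(δ) = (δ - (-1/2))*f(δ) = 34/27.
Simple pole: residue = g(a) at a = -1/2, which is 34/27.

The residue is 34/27.


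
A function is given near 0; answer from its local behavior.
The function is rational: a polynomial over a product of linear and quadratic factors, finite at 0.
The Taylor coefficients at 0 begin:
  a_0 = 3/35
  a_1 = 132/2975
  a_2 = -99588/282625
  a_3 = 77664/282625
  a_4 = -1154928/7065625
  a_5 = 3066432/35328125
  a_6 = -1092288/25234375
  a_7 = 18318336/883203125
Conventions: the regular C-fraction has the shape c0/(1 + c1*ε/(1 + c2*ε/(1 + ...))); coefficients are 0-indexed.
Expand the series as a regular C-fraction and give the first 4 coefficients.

The regular C-fraction coefficients are [3/35, -44/85, 150279/17765, -351957579/52347185].

Taylor coefficients (read off): a_0 = 3/35, a_1 = 132/2975, a_2 = -99588/282625, a_3 = 77664/282625.
c0 = a_0 = 3/35. Peel one level at a time: if S = 1 + c*ε/S' with S'(0) = 1, then c is the ε-coefficient of S and S' = c*ε/(S - 1).
S_1 = c0/f = 1 + (-44/85)*ε + (601116/137275)*ε^2 + ...; c1 = -44/85.
S_2 = c1*ε/(S_1 - 1) = 1 + (150279/17765)*ε + (62110161/1092025)*ε^2 + ...; c2 = 150279/17765.
S_3 = c2*ε/(S_2 - 1) = 1 + (-351957579/52347185)*ε + ...; c3 = -351957579/52347185.


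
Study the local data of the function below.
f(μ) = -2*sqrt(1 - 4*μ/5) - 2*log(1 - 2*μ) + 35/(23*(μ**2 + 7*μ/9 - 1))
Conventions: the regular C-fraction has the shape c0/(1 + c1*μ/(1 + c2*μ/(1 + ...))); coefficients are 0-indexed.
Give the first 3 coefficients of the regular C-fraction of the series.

The regular C-fraction coefficients are [-81/23, 3743/3645, -20490211/13643235].

Taylor coefficients (expand at 0): a_0 = -81/23, a_1 = 3743/1035, a_2 = 80002/46575.
c0 = a_0 = -81/23. Peel one level at a time: if S = 1 + c*μ/S' with S'(0) = 1, then c is the μ-coefficient of S and S' = c*μ/(S - 1).
S_1 = c0/f = 1 + (3743/3645)*μ + (20490211/13286025)*μ^2 + ...; c1 = 3743/3645.
S_2 = c1*μ/(S_1 - 1) = 1 + (-20490211/13643235)*μ + ...; c2 = -20490211/13643235.


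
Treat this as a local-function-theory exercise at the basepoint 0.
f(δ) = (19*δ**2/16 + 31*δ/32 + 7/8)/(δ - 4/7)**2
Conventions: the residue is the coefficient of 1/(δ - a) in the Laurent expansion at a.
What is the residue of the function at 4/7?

The residue is 521/224.

At the order-2 pole 4/7 set g(δ) = (δ - (4/7))^2*f(δ) = 19*δ**2/16 + 31*δ/32 + 7/8.
Order-2 pole: residue = g'(a); g'(4/7) = 521/224, so the residue is 521/224.


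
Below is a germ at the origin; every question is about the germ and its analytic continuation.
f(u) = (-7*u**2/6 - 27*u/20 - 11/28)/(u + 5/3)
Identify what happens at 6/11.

The point is a regular point.

Denominator factors: u + 5/3 = 73/33 at u = 6/11 — none vanishes.
So the germ continues analytically to 6/11.


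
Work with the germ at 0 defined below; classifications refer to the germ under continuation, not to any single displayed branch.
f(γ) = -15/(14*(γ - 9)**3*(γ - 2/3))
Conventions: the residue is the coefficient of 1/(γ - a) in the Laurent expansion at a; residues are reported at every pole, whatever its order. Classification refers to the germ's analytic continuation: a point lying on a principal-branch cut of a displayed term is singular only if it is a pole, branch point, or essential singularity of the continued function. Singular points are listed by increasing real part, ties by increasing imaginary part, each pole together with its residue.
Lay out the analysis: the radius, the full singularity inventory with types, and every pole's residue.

Radius of convergence at 0: 2/3.
At 2/3: a pole of order 1; residue 81/43750.
At 9: a pole of order 3; residue -81/43750.

Denominator factor (γ - 9)^3: pole of order 3 at 9, modulus 9.
Denominator factor (γ - 2/3): pole of order 1 at 2/3, modulus 2/3.
The radius of convergence is the smallest modulus among the singular points: 2/3.
At the order-1 pole 2/3 set g(γ) = (γ - (2/3))*f(γ) = -15/(14*(γ - 9)**3).
Simple pole: residue = g(a) at a = 2/3, which is 81/43750.
At the order-3 pole 9 set g(γ) = (γ - (9))^3*f(γ) = -15/(14*(γ - 2/3)).
Order-3 pole: residue = g''(a)/2; g''(9) = -81/21875, so the residue is -81/43750.
List the singular points by increasing real part (a conjugate pair: the negative imaginary part first).


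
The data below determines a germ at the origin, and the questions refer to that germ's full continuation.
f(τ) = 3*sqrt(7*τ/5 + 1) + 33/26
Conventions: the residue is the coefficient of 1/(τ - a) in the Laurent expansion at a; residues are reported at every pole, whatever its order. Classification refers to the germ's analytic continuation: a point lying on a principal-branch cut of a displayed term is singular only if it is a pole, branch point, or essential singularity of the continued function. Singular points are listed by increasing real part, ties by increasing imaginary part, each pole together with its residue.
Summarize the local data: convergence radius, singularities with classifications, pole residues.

Radius of convergence at 0: 5/7.
At -5/7: an algebraic (square-root) branch point.

Branch term (3)*sqrt(1 - τ/(-5/7)): its argument vanishes at τ = -5/7, a square-root branch point, modulus 5/7.
The radius of convergence is the smallest modulus among the singular points: 5/7.


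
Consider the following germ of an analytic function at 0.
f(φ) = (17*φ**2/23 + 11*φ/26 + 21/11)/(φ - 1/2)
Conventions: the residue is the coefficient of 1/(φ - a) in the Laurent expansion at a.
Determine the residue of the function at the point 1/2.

At the order-1 pole 1/2 set g(φ) = (φ - (1/2))*f(φ) = 17*φ**2/23 + 11*φ/26 + 21/11.
Simple pole: residue = g(a) at a = 1/2, which is 15165/6578.

The residue is 15165/6578.


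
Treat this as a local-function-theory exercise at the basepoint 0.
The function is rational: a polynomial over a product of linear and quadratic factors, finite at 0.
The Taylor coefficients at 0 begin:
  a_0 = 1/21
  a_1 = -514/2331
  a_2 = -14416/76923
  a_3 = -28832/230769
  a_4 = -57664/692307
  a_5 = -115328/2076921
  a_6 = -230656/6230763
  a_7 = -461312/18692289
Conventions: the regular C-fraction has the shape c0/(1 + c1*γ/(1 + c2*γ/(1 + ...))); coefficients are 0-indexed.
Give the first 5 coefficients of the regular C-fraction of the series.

Taylor coefficients (read off): a_0 = 1/21, a_1 = -514/2331, a_2 = -14416/76923, a_3 = -28832/230769, a_4 = -57664/692307.
c0 = a_0 = 1/21. Peel one level at a time: if S = 1 + c*γ/S' with S'(0) = 1, then c is the γ-coefficient of S and S' = c*γ/(S - 1).
S_1 = c0/f = 1 + (514/111)*γ + (382172/15059)*γ^2 + ...; c1 = 514/111.
S_2 = c1*γ/(S_1 - 1) = 1 + (-573258/104599)*γ + (3733744/23975787)*γ^2 + ...; c2 = -573258/104599.
S_3 = c2*γ/(S_2 - 1) = 1 + (9867752/347271507)*γ + (-730213648/165989024091)*γ^2 + ...; c3 = 9867752/347271507.
S_4 = c3*γ/(S_3 - 1) = 1 + (19018/122841)*γ + ...; c4 = 19018/122841.

The regular C-fraction coefficients are [1/21, 514/111, -573258/104599, 9867752/347271507, 19018/122841].


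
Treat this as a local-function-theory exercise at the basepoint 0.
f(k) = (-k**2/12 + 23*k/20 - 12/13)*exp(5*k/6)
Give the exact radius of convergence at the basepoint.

The radius of convergence is infinite.

The factor exp(5*k/6) is entire and contributes no finite singular point.
The polynomial part has no poles.
No finite singular points: the Taylor series at 0 converges everywhere.


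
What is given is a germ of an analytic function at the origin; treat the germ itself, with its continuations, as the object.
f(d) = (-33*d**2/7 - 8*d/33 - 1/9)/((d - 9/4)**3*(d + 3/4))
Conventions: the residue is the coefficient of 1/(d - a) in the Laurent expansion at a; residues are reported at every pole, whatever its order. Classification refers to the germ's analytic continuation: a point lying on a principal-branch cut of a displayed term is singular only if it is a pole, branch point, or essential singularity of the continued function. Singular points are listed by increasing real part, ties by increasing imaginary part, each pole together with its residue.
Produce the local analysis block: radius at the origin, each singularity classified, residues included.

Denominator factor (d + 3/4): pole of order 1 at -3/4, modulus 3/4.
Denominator factor (d - 9/4)^3: pole of order 3 at 9/4, modulus 9/4.
The radius of convergence is the smallest modulus among the singular points: 3/4.
At the order-1 pole -3/4 set g(d) = (d - (-3/4))*f(d) = (-33*d**2/7 - 8*d/33 - 1/9)/(d - 9/4)**3.
Simple pole: residue = g(a) at a = -3/4, which is 28619/299376.
At the order-3 pole 9/4 set g(d) = (d - (9/4))^3*f(d) = (-33*d**2/7 - 8*d/33 - 1/9)/(d + 3/4).
Order-3 pole: residue = g''(a)/2; g''(9/4) = -28619/149688, so the residue is -28619/299376.
List the singular points by increasing real part (a conjugate pair: the negative imaginary part first).

Radius of convergence at 0: 3/4.
At -3/4: a pole of order 1; residue 28619/299376.
At 9/4: a pole of order 3; residue -28619/299376.


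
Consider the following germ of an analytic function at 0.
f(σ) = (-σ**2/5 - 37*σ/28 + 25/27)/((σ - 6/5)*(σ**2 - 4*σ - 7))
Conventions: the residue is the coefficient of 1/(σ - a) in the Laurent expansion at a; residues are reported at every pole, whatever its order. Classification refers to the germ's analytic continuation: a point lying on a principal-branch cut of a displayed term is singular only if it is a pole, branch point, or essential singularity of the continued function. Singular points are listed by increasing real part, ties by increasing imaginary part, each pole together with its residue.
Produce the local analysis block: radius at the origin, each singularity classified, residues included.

Radius of convergence at 0: 6/5.
At 2 - sqrt(11): a pole of order 1; residue -28537/195804 + (369725/4307688)*sqrt(11).
At 6/5: a pole of order 1; residue 44783/489510.
At 2 + sqrt(11): a pole of order 1; residue -28537/195804 - (369725/4307688)*sqrt(11).


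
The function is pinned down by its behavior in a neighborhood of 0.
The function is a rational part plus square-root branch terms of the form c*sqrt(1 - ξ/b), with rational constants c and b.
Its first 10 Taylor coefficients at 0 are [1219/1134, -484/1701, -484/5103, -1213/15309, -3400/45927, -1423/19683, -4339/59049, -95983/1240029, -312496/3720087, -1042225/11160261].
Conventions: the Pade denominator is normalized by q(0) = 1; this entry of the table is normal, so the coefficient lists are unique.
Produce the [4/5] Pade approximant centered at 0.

Taylor coefficients needed (read off): a_0 = 1219/1134, a_1 = -484/1701, a_2 = -484/5103, a_3 = -1213/15309, a_4 = -3400/45927, a_5 = -1423/19683, a_6 = -4339/59049, a_7 = -95983/1240029, a_8 = -312496/3720087, a_9 = -1042225/11160261.
Write the denominator as Q(ξ) = 1 + q1*ξ + q2*ξ^2 + q3*ξ^3 + q4*ξ^4 + q5*ξ^5. Requiring Q*f - P = O(ξ^10) with deg P <= 4 kills the coefficients of ξ^5..ξ^9 in Q*f:
  ξ^5: a_5 + q1*a_4 + q2*a_3 + q3*a_2 + q4*a_1 + q5*a_0 = 0, i.e. -1423/19683 + (-3400/45927)*q1 + (-1213/15309)*q2 + (-484/5103)*q3 + (-484/1701)*q4 + (1219/1134)*q5 = 0.
  ξ^6: a_6 + q1*a_5 + q2*a_4 + q3*a_3 + q4*a_2 + q5*a_1 = 0, i.e. -4339/59049 + (-1423/19683)*q1 + (-3400/45927)*q2 + (-1213/15309)*q3 + (-484/5103)*q4 + (-484/1701)*q5 = 0.
  ξ^7: a_7 + q1*a_6 + q2*a_5 + q3*a_4 + q4*a_3 + q5*a_2 = 0, i.e. -95983/1240029 + (-4339/59049)*q1 + (-1423/19683)*q2 + (-3400/45927)*q3 + (-1213/15309)*q4 + (-484/5103)*q5 = 0.
  ξ^8: a_8 + q1*a_7 + q2*a_6 + q3*a_5 + q4*a_4 + q5*a_3 = 0, i.e. -312496/3720087 + (-95983/1240029)*q1 + (-4339/59049)*q2 + (-1423/19683)*q3 + (-3400/45927)*q4 + (-1213/15309)*q5 = 0.
  ξ^9: a_9 + q1*a_8 + q2*a_7 + q3*a_6 + q4*a_5 + q5*a_4 = 0, i.e. -1042225/11160261 + (-312496/3720087)*q1 + (-95983/1240029)*q2 + (-4339/59049)*q3 + (-1423/19683)*q4 + (-3400/45927)*q5 = 0.
Solving this linear system: q1 = 595/54, q2 = -2030/81, q3 = 2105/162, q4 = -685/1458, q5 = 2/2187.
The numerator is Q*f truncated at degree 4: P0 = a_0 = 1219/1134; P1 = a_1 + q1*a_0 = 707881/61236; P2 = a_2 + q1*a_1 + q2*a_0 = -153959/5103; P3 = a_3 + q1*a_2 + q2*a_1 + q3*a_0 = 3669479/183708; P4 = a_4 + q1*a_3 + q2*a_2 + q3*a_1 + q4*a_0 = -4583725/1653372.

The Pade approximant has numerator coefficients [1219/1134, 707881/61236, -153959/5103, 3669479/183708, -4583725/1653372]; denominator coefficients [1, 595/54, -2030/81, 2105/162, -685/1458, 2/2187].


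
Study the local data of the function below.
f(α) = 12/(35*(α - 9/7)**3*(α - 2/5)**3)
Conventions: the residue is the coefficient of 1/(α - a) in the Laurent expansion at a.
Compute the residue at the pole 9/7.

The residue is 108045000/28629151.

At the order-3 pole 9/7 set g(α) = (α - (9/7))^3*f(α) = 12/(35*(α - 2/5)**3).
Order-3 pole: residue = g''(a)/2; g''(9/7) = 216090000/28629151, so the residue is 108045000/28629151.


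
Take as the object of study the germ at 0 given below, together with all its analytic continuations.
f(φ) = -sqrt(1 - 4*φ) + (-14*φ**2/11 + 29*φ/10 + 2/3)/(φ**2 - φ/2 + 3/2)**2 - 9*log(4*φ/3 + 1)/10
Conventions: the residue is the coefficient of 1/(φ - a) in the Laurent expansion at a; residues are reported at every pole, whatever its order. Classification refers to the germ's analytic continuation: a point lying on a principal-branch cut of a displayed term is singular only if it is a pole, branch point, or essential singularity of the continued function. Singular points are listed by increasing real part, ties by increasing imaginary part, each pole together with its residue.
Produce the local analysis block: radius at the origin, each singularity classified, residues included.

Radius of convergence at 0: 1/4.
At -3/4: a logarithmic branch point.
At (1/4) - ((1/4)*sqrt(23))*i: a pole of order 2; residue -((1366/87285)*sqrt(23))*i.
At 1/4: an algebraic (square-root) branch point.
At (1/4) + ((1/4)*sqrt(23))*i: a pole of order 2; residue ((1366/87285)*sqrt(23))*i.


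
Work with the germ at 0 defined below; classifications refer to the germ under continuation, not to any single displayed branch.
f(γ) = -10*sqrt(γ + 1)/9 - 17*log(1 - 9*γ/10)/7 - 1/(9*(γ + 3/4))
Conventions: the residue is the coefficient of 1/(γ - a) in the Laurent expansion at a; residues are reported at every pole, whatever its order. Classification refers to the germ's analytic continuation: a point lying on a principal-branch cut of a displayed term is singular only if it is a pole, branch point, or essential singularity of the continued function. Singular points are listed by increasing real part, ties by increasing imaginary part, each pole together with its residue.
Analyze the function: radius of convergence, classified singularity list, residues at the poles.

Radius of convergence at 0: 3/4.
At -1: an algebraic (square-root) branch point.
At -3/4: a pole of order 1; residue -1/9.
At 10/9: a logarithmic branch point.

Denominator factor (γ + 3/4): pole of order 1 at -3/4, modulus 3/4.
Branch term (-17/7)*log(1 - γ/(10/9)): its argument vanishes at γ = 10/9, a logarithmic branch point, modulus 10/9.
Branch term (-10/9)*sqrt(1 - γ/(-1)): its argument vanishes at γ = -1, a square-root branch point, modulus 1.
The radius of convergence is the smallest modulus among the singular points: 3/4.
The branch terms are analytic at -3/4 and contribute nothing to the residue; only the rational part matters.
At the order-1 pole -3/4 set g(γ) = (γ - (-3/4))*(rational part) = -1/9.
Simple pole: residue = g(a) at a = -3/4, which is -1/9.
List the singular points by increasing real part (a conjugate pair: the negative imaginary part first).


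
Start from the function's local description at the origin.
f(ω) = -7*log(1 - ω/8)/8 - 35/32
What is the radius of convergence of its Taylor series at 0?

Branch term (-7/8)*log(1 - ω/(8)): its argument vanishes at ω = 8, a logarithmic branch point, modulus 8.
The radius of convergence is the smallest modulus among the singular points: 8.

The radius of convergence is 8.


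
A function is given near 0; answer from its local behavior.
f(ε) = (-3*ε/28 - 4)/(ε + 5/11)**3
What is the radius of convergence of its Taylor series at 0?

Denominator factor (ε + 5/11)^3: pole of order 3 at -5/11, modulus 5/11.
The radius of convergence is the smallest modulus among the singular points: 5/11.

The radius of convergence is 5/11.


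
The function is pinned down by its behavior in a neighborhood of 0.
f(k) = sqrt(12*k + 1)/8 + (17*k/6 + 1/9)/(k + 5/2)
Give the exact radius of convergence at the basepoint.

The radius of convergence is 1/12.

Denominator factor (k + 5/2): pole of order 1 at -5/2, modulus 5/2.
Branch term (1/8)*sqrt(1 - k/(-1/12)): its argument vanishes at k = -1/12, a square-root branch point, modulus 1/12.
The radius of convergence is the smallest modulus among the singular points: 1/12.


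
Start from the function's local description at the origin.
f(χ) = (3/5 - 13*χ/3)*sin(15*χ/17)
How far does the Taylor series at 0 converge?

The factor sin(15*χ/17) is entire and contributes no finite singular point.
The polynomial part has no poles.
No finite singular points: the Taylor series at 0 converges everywhere.

The radius of convergence is infinite.


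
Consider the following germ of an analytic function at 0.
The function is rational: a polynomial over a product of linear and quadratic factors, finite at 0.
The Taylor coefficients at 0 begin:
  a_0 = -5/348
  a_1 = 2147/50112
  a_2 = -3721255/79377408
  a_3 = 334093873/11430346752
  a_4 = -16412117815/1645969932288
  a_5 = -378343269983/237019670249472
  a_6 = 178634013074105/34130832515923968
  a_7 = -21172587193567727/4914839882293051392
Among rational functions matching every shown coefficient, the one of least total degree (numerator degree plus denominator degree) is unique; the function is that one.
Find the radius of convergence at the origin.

The radius of convergence is (2/3)*sqrt(6).

No rational of total degree below 5 reproduces all 8 coefficients; solving the [2/3] Pade equations on them gives f(j) = (-7*j**2/33 + 2*j/3 - 10/29)/((j + 9)*(j**2 + 5*j/2 + 8/3)), whose expansion matches every shown term.
Denominator factor (j**2 + 5*j/2 + 8/3): discriminant -53/12, complex-conjugate roots (-5/4) + ((1/12)*sqrt(159))*i and (-5/4) - ((1/12)*sqrt(159))*i; poles of order 1, moduli (2/3)*sqrt(6) and (2/3)*sqrt(6).
Denominator factor (j + 9): pole of order 1 at -9, modulus 9.
The radius of convergence is the smallest modulus among the singular points: (2/3)*sqrt(6).


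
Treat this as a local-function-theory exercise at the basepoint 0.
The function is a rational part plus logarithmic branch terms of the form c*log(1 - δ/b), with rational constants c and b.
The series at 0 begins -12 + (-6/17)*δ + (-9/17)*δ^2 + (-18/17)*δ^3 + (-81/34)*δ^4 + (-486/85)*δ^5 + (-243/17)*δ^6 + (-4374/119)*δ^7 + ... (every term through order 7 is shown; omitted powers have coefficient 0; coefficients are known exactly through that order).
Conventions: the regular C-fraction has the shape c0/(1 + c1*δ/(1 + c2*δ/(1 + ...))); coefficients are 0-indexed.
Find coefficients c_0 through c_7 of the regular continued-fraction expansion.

The regular C-fraction coefficients are [-12, -1/34, -25/17, -51/100, -99/100, -20/33, -59/66, -2673/4130].

Taylor coefficients (read off): a_0 = -12, a_1 = -6/17, a_2 = -9/17, a_3 = -18/17, a_4 = -81/34, a_5 = -486/85, a_6 = -243/17, a_7 = -4374/119.
c0 = a_0 = -12. Peel one level at a time: if S = 1 + c*δ/S' with S'(0) = 1, then c is the δ-coefficient of S and S' = c*δ/(S - 1).
S_1 = c0/f = 1 + (-1/34)*δ + (-25/578)*δ^2 + ...; c1 = -1/34.
S_2 = c1*δ/(S_1 - 1) = 1 + (-25/17)*δ + (-3/4)*δ^2 + ...; c2 = -25/17.
S_3 = c2*δ/(S_2 - 1) = 1 + (-51/100)*δ + (-5049/10000)*δ^2 + ...; c3 = -51/100.
S_4 = c3*δ/(S_3 - 1) = 1 + (-99/100)*δ + (-3/5)*δ^2 + ...; c4 = -99/100.
S_5 = c4*δ/(S_4 - 1) = 1 + (-20/33)*δ + (-590/1089)*δ^2 + ...; c5 = -20/33.
S_6 = c5*δ/(S_5 - 1) = 1 + (-59/66)*δ + (-81/140)*δ^2 + ...; c6 = -59/66.
S_7 = c6*δ/(S_6 - 1) = 1 + (-2673/4130)*δ + ...; c7 = -2673/4130.
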